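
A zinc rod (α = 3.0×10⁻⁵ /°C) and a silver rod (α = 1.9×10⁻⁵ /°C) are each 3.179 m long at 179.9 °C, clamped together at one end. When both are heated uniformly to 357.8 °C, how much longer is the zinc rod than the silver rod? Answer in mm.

ΔT = 177.9 K
zinc: ΔL = 3.0×10⁻⁵ × 3.179 m × 177.9 = 1.6966×10⁻² m = 16.966 mm
silver: ΔL = 1.9×10⁻⁵ × 3.179 m × 177.9 = 1.0745×10⁻² m = 10.745 mm
difference = 16.966 − 10.745 = 6.221 mm

6.22 mm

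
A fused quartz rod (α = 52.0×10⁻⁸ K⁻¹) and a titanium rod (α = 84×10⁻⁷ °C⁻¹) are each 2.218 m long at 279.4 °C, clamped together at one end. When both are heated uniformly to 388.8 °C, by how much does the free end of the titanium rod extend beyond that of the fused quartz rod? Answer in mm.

1.91 mm

ΔT = 109.4 K
fused quartz: ΔL = 52.0×10⁻⁸ × 2.218 m × 109.4 = 1.2618×10⁻⁴ m = 0.12618 mm
titanium: ΔL = 84×10⁻⁷ × 2.218 m × 109.4 = 2.0383×10⁻³ m = 2.0383 mm
difference = 2.0383 − 0.12618 = 1.91212 mm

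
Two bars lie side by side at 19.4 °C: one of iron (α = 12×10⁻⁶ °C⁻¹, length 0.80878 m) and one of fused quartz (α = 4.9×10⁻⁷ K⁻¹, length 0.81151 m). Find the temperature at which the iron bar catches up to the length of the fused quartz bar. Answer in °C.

Equal length when α₁L₁ΔT − α₂L₂ΔT = L₂ − L₁ = 2.73×10⁻³ m
α₁L₁ = 9.70536×10⁻⁶, α₂L₂ = 3.976399×10⁻⁷ → Δ(αL) = 9.3077201×10⁻⁶ m/K
ΔT = 2.73×10⁻³ / 9.3077201×10⁻⁶ = 293.305 K, so T = 19.4 + 293.305 = 312.705 °C

T = 312.7 °C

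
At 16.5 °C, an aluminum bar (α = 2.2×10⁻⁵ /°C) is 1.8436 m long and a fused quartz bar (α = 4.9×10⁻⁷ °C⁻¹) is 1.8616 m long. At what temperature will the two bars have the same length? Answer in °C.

T = 470.5 °C

L₁(1 + α₁ΔT) = L₂(1 + α₂ΔT) ⇒ ΔT = (L₂ − L₁)/(α₁L₁ − α₂L₂)
L₂ − L₁ = 1.8616 − 1.8436 = 1.80×10⁻² m
α₁L₁ − α₂L₂ = 2.2×10⁻⁵×1.8436 − 4.9×10⁻⁷×1.8616 = 3.9647016×10⁻⁵ m/K
ΔT = 1.80×10⁻² / 3.9647016×10⁻⁵ = 454.006 K
T = 16.5 + 454.006 = 470.506 °C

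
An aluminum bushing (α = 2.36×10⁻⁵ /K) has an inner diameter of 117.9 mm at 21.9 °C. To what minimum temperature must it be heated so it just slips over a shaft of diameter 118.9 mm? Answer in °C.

Required Δd = 118.9 − 117.9 = 1.0 mm
Δd = αd₀ΔT ⇒ ΔT = Δd/(αd₀) = 1.0 / (2.36×10⁻⁵ × 117.9) = 359.40 K
T_min = 21.9 + 359.40 = 381.30 °C

T = 381 °C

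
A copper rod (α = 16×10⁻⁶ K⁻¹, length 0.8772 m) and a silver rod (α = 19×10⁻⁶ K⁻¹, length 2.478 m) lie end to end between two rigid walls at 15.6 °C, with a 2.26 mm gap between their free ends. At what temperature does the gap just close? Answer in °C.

T = 52.6 °C

α₁L₁ = 1.40352×10⁻⁵ m/K, α₂L₂ = 4.7082×10⁻⁵ m/K → total 6.11172×10⁻⁵ m/K
ΔT = g/(α₁L₁+α₂L₂) = 2.26×10⁻³ / 6.11172×10⁻⁵ = 36.978 K
T = 15.6 + 36.978 = 52.578 °C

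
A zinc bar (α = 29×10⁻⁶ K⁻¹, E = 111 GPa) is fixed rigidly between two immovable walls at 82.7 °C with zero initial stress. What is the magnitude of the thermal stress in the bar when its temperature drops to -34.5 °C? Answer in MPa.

Fully constrained: the free strain ε = αΔT is blocked, so σ = Eε = EαΔT.
|ΔT| = 117.2 K
σ = 111×10⁹ × 29×10⁻⁶ × 117.2 = 3.77×10⁸ Pa

σ = 377 MPa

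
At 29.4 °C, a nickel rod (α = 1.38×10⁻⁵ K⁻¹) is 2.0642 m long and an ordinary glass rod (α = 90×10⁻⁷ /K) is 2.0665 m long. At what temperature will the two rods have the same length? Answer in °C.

T = 262.0 °C

L₁(1 + α₁ΔT) = L₂(1 + α₂ΔT) ⇒ ΔT = (L₂ − L₁)/(α₁L₁ − α₂L₂)
L₂ − L₁ = 2.0665 − 2.0642 = 2.30×10⁻³ m
α₁L₁ − α₂L₂ = 1.38×10⁻⁵×2.0642 − 90×10⁻⁷×2.0665 = 9.88746×10⁻⁶ m/K
ΔT = 2.30×10⁻³ / 9.88746×10⁻⁶ = 232.618 K
T = 29.4 + 232.618 = 262.018 °C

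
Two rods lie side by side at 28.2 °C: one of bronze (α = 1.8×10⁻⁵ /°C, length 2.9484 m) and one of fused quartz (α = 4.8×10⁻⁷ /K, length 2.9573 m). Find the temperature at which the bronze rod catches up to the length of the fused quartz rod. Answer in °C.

T = 200.5 °C

L₁(1 + α₁ΔT) = L₂(1 + α₂ΔT) ⇒ ΔT = (L₂ − L₁)/(α₁L₁ − α₂L₂)
L₂ − L₁ = 2.9573 − 2.9484 = 8.90×10⁻³ m
α₁L₁ − α₂L₂ = 1.8×10⁻⁵×2.9484 − 4.8×10⁻⁷×2.9573 = 5.1651696×10⁻⁵ m/K
ΔT = 8.90×10⁻³ / 5.1651696×10⁻⁵ = 172.308 K
T = 28.2 + 172.308 = 200.508 °C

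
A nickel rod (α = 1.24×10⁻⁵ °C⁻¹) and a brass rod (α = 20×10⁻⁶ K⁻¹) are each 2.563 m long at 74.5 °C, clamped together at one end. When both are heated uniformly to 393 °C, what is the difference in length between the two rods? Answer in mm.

ΔT = 318.5 K
nickel: ΔL = 1.24×10⁻⁵ × 2.563 m × 318.5 = 1.0122×10⁻² m = 10.122 mm
brass: ΔL = 20×10⁻⁶ × 2.563 m × 318.5 = 1.6326×10⁻² m = 16.326 mm
difference = 16.326 − 10.122 = 6.204 mm

6.20 mm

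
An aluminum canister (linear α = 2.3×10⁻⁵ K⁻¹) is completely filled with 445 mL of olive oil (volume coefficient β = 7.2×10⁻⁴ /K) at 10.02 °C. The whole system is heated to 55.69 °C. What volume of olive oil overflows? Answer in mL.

The canister also expands: β_container ≈ 3α = 6.9×10⁻⁵ /K
Net overflow = V₀(β_liq − 3α_cont)ΔT
β − 3α = 7.20×10⁻⁴ − 6.9×10⁻⁵ = 6.51×10⁻⁴ /K; ΔT = 45.67 K
ΔV = 445 × 6.51×10⁻⁴ × 45.67 = 13.2 mL

13.2 mL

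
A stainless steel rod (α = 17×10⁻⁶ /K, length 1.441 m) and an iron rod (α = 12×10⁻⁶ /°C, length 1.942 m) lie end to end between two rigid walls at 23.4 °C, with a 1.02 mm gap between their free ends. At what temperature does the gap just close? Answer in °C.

T = 44.7 °C

Gap closes when ΔL₁ + ΔL₂ = 1.02 mm = 1.02×10⁻³ m
(α₁L₁ + α₂L₂)ΔT = g
α₁L₁ + α₂L₂ = 17×10⁻⁶×1.441 + 12×10⁻⁶×1.942 = 4.7801×10⁻⁵ m/K
ΔT = 1.02×10⁻³ / 4.7801×10⁻⁵ = 21.338 K
T = 23.4 + 21.338 = 44.738 °C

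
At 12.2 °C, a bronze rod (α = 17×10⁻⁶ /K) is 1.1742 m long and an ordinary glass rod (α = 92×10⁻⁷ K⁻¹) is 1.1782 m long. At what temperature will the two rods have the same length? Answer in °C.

T = 450.7 °C

Equal length when α₁L₁ΔT − α₂L₂ΔT = L₂ − L₁ = 4.00×10⁻³ m
α₁L₁ = 1.99614×10⁻⁵, α₂L₂ = 1.083944×10⁻⁵ → Δ(αL) = 9.12196×10⁻⁶ m/K
ΔT = 4.00×10⁻³ / 9.12196×10⁻⁶ = 438.502 K, so T = 12.2 + 438.502 = 450.702 °C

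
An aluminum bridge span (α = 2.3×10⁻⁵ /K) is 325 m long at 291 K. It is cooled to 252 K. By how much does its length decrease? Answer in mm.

|ΔT| = |252 − 291| = 39 K
ΔL = αL₀ΔT = (2.3×10⁻⁵)(325)(39) = 2.92×10⁻¹ m

ΔL = 292 mm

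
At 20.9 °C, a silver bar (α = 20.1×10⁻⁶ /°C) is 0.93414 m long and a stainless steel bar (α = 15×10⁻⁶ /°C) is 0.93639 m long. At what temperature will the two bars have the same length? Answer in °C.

Equal length when α₁L₁ΔT − α₂L₂ΔT = L₂ − L₁ = 2.25×10⁻³ m
α₁L₁ = 1.8776214×10⁻⁵, α₂L₂ = 1.404585×10⁻⁵ → Δ(αL) = 4.730364×10⁻⁶ m/K
ΔT = 2.25×10⁻³ / 4.730364×10⁻⁶ = 475.650 K, so T = 20.9 + 475.650 = 496.550 °C

T = 496.6 °C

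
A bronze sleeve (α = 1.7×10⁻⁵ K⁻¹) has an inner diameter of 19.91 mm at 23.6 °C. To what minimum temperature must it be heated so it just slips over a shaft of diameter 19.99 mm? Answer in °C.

T = 260 °C

Required Δd = 19.99 − 19.91 = 0.08 mm
Δd = αd₀ΔT ⇒ ΔT = Δd/(αd₀) = 0.08 / (1.7×10⁻⁵ × 19.91) = 236.36 K
T_min = 23.6 + 236.36 = 259.96 °C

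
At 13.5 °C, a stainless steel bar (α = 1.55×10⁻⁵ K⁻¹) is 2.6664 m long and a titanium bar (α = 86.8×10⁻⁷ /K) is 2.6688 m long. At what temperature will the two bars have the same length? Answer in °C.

T = 145.6 °C

L₁(1 + α₁ΔT) = L₂(1 + α₂ΔT) ⇒ ΔT = (L₂ − L₁)/(α₁L₁ − α₂L₂)
L₂ − L₁ = 2.6688 − 2.6664 = 2.40×10⁻³ m
α₁L₁ − α₂L₂ = 1.55×10⁻⁵×2.6664 − 86.8×10⁻⁷×2.6688 = 1.8164016×10⁻⁵ m/K
ΔT = 2.40×10⁻³ / 1.8164016×10⁻⁵ = 132.129 K
T = 13.5 + 132.129 = 145.629 °C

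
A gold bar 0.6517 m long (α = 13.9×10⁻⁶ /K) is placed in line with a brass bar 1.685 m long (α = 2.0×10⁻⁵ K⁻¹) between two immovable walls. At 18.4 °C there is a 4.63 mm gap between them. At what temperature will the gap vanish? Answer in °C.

T = 127 °C

α₁L₁ = 9.05863×10⁻⁶ m/K, α₂L₂ = 3.370×10⁻⁵ m/K → total 4.275863×10⁻⁵ m/K
ΔT = g/(α₁L₁+α₂L₂) = 4.63×10⁻³ / 4.275863×10⁻⁵ = 108.28 K
T = 18.4 + 108.28 = 126.68 °C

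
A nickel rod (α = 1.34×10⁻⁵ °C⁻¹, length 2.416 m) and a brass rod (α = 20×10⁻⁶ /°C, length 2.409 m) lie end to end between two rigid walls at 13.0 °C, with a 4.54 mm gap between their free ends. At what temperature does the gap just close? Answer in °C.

T = 69.4 °C

Gap closes when ΔL₁ + ΔL₂ = 4.54 mm = 4.54×10⁻³ m
(α₁L₁ + α₂L₂)ΔT = g
α₁L₁ + α₂L₂ = 1.34×10⁻⁵×2.416 + 20×10⁻⁶×2.409 = 8.05544×10⁻⁵ m/K
ΔT = 4.54×10⁻³ / 8.05544×10⁻⁵ = 56.359 K
T = 13.0 + 56.359 = 69.359 °C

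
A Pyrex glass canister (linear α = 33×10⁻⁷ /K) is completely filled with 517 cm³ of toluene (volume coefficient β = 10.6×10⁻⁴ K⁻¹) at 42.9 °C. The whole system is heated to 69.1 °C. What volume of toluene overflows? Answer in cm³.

The canister also expands: β_container ≈ 3α = 9.9×10⁻⁶ /K
Net overflow = V₀(β_liq − 3α_cont)ΔT
β − 3α = 1.06×10⁻³ − 9.9×10⁻⁶ = 1.0501×10⁻³ /K; ΔT = 26.2 K
ΔV = 517 × 1.0501×10⁻³ × 26.2 = 14.2 cm³

14.2 cm³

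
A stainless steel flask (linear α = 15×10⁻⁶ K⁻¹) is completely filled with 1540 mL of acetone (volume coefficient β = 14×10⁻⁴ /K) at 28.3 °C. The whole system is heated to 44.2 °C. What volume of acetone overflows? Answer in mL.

33.2 mL

The flask also expands: β_container ≈ 3α = 4.5×10⁻⁵ /K
Net overflow = V₀(β_liq − 3α_cont)ΔT
β − 3α = 1.40×10⁻³ − 4.5×10⁻⁵ = 1.355×10⁻³ /K; ΔT = 15.9 K
ΔV = 1540 × 1.355×10⁻³ × 15.9 = 33.2 mL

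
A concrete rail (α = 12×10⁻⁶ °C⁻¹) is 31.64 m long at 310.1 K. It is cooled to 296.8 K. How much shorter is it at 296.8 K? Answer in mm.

|ΔT| = |296.8 − 310.1| = 13.3 K
ΔL = αL₀ΔT = (12×10⁻⁶)(31.64)(13.3) = 5.05×10⁻³ m

ΔL = 5.05 mm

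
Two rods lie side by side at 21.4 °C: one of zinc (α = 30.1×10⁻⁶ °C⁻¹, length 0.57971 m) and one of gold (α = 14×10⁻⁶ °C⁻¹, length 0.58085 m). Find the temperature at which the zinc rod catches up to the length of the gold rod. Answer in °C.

T = 143.8 °C

L₁(1 + α₁ΔT) = L₂(1 + α₂ΔT) ⇒ ΔT = (L₂ − L₁)/(α₁L₁ − α₂L₂)
L₂ − L₁ = 0.58085 − 0.57971 = 1.14×10⁻³ m
α₁L₁ − α₂L₂ = 30.1×10⁻⁶×0.57971 − 14×10⁻⁶×0.58085 = 9.317371×10⁻⁶ m/K
ΔT = 1.14×10⁻³ / 9.317371×10⁻⁶ = 122.352 K
T = 21.4 + 122.352 = 143.752 °C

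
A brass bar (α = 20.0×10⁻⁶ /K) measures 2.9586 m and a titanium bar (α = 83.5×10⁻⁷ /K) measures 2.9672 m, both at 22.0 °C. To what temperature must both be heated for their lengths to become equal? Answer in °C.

T = 272.0 °C

Equal length when α₁L₁ΔT − α₂L₂ΔT = L₂ − L₁ = 8.60×10⁻³ m
α₁L₁ = 5.9172×10⁻⁵, α₂L₂ = 2.477612×10⁻⁵ → Δ(αL) = 3.439588×10⁻⁵ m/K
ΔT = 8.60×10⁻³ / 3.439588×10⁻⁵ = 250.030 K, so T = 22.0 + 250.030 = 272.030 °C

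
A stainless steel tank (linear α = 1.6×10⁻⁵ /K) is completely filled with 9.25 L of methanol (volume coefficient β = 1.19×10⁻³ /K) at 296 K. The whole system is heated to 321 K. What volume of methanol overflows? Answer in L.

The tank also expands: β_container ≈ 3α = 4.8×10⁻⁵ /K
Net overflow = V₀(β_liq − 3α_cont)ΔT
β − 3α = 1.19×10⁻³ − 4.8×10⁻⁵ = 1.142×10⁻³ /K; ΔT = 25 K
ΔV = 9.25 × 1.142×10⁻³ × 25 = 0.264 L

0.264 L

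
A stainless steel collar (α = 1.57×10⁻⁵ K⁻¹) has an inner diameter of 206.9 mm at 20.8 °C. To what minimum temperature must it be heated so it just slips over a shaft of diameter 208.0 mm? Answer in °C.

T = 359 °C

Required Δd = 208.0 − 206.9 = 1.1 mm
Δd = αd₀ΔT ⇒ ΔT = Δd/(αd₀) = 1.1 / (1.57×10⁻⁵ × 206.9) = 338.64 K
T_min = 20.8 + 338.64 = 359.44 °C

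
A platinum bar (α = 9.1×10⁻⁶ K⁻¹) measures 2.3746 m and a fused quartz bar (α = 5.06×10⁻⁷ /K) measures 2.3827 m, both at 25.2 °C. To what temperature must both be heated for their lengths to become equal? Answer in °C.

T = 422.2 °C

L₁(1 + α₁ΔT) = L₂(1 + α₂ΔT) ⇒ ΔT = (L₂ − L₁)/(α₁L₁ − α₂L₂)
L₂ − L₁ = 2.3827 − 2.3746 = 8.10×10⁻³ m
α₁L₁ − α₂L₂ = 9.1×10⁻⁶×2.3746 − 5.06×10⁻⁷×2.3827 = 2.04032138×10⁻⁵ m/K
ΔT = 8.10×10⁻³ / 2.04032138×10⁻⁵ = 396.996 K
T = 25.2 + 396.996 = 422.196 °C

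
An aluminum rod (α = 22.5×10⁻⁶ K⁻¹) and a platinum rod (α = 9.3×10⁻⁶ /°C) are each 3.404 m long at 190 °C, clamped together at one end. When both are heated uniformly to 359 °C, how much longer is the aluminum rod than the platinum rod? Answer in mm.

7.59 mm

ΔT = 169 K
aluminum: ΔL = 22.5×10⁻⁶ × 3.404 m × 169 = 1.2944×10⁻² m = 12.944 mm
platinum: ΔL = 9.3×10⁻⁶ × 3.404 m × 169 = 5.3501×10⁻³ m = 5.3501 mm
difference = 12.944 − 5.3501 = 7.5939 mm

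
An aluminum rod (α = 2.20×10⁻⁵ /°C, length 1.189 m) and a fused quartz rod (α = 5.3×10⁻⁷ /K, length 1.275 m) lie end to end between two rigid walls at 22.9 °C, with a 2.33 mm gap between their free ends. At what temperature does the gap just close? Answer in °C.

α₁L₁ = 2.6158×10⁻⁵ m/K, α₂L₂ = 6.7575×10⁻⁷ m/K → total 2.683375×10⁻⁵ m/K
ΔT = g/(α₁L₁+α₂L₂) = 2.33×10⁻³ / 2.683375×10⁻⁵ = 86.83 K
T = 22.9 + 86.83 = 109.73 °C

T = 110 °C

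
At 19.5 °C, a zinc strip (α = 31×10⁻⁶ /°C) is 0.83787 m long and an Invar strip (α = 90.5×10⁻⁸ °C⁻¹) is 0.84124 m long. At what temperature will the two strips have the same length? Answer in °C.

T = 153.2 °C

L₁(1 + α₁ΔT) = L₂(1 + α₂ΔT) ⇒ ΔT = (L₂ − L₁)/(α₁L₁ − α₂L₂)
L₂ − L₁ = 0.84124 − 0.83787 = 3.37×10⁻³ m
α₁L₁ − α₂L₂ = 31×10⁻⁶×0.83787 − 90.5×10⁻⁸×0.84124 = 2.52126478×10⁻⁵ m/K
ΔT = 3.37×10⁻³ / 2.52126478×10⁻⁵ = 133.663 K
T = 19.5 + 133.663 = 153.163 °C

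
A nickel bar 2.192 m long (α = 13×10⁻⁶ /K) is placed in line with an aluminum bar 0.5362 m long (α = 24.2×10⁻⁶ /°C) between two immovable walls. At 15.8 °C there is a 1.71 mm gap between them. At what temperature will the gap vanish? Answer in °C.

T = 57.0 °C

Gap closes when ΔL₁ + ΔL₂ = 1.71 mm = 1.71×10⁻³ m
(α₁L₁ + α₂L₂)ΔT = g
α₁L₁ + α₂L₂ = 13×10⁻⁶×2.192 + 24.2×10⁻⁶×0.5362 = 4.147204×10⁻⁵ m/K
ΔT = 1.71×10⁻³ / 4.147204×10⁻⁵ = 41.233 K
T = 15.8 + 41.233 = 57.033 °C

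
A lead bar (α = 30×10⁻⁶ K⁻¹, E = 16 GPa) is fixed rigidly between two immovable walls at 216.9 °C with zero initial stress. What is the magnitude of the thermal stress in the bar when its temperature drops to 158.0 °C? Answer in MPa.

Fully constrained: the free strain ε = αΔT is blocked, so σ = Eε = EαΔT.
|ΔT| = 58.9 K
σ = 16.0×10⁹ × 30×10⁻⁶ × 58.9 = 2.83×10⁷ Pa

σ = 28.3 MPa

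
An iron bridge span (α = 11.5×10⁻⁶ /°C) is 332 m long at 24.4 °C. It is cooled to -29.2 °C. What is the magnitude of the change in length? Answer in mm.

|ΔT| = |-29.2 − 24.4| = 53.6 K
ΔL = αL₀ΔT = (11.5×10⁻⁶)(332)(53.6) = 2.05×10⁻¹ m

ΔL = 205 mm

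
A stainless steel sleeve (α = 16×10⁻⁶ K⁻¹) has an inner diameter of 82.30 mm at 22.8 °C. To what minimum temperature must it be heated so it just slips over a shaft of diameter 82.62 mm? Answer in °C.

T = 266 °C

Required Δd = 82.62 − 82.30 = 0.32 mm
Δd = αd₀ΔT ⇒ ΔT = Δd/(αd₀) = 0.32 / (16×10⁻⁶ × 82.30) = 243.01 K
T_min = 22.8 + 243.01 = 265.81 °C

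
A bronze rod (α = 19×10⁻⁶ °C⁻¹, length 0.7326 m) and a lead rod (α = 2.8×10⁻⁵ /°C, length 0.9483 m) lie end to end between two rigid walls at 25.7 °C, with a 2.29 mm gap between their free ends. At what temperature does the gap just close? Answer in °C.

T = 82.3 °C

α₁L₁ = 1.39194×10⁻⁵ m/K, α₂L₂ = 2.65524×10⁻⁵ m/K → total 4.04718×10⁻⁵ m/K
ΔT = g/(α₁L₁+α₂L₂) = 2.29×10⁻³ / 4.04718×10⁻⁵ = 56.583 K
T = 25.7 + 56.583 = 82.283 °C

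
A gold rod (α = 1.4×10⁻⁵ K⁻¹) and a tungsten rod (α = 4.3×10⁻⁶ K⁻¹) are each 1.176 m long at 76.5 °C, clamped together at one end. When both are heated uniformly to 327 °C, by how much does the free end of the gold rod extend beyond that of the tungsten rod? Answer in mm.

2.86 mm

ΔT = 250.5 K
gold: ΔL = 1.4×10⁻⁵ × 1.176 m × 250.5 = 4.1242×10⁻³ m = 4.1242 mm
tungsten: ΔL = 4.3×10⁻⁶ × 1.176 m × 250.5 = 1.2667×10⁻³ m = 1.2667 mm
difference = 4.1242 − 1.2667 = 2.8575 mm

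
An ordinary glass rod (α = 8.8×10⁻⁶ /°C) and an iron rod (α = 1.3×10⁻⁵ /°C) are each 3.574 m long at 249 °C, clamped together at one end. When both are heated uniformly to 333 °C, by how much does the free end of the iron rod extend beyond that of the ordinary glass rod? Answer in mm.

ΔT = 84 K
ordinary glass: ΔL = 8.8×10⁻⁶ × 3.574 m × 84 = 2.6419×10⁻³ m = 2.6419 mm
iron: ΔL = 1.3×10⁻⁵ × 3.574 m × 84 = 3.9028×10⁻³ m = 3.9028 mm
difference = 3.9028 − 2.6419 = 1.2609 mm

1.26 mm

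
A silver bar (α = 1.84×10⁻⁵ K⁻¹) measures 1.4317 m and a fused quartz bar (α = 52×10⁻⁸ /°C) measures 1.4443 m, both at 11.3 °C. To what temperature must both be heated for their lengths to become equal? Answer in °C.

T = 503.6 °C

L₁(1 + α₁ΔT) = L₂(1 + α₂ΔT) ⇒ ΔT = (L₂ − L₁)/(α₁L₁ − α₂L₂)
L₂ − L₁ = 1.4443 − 1.4317 = 1.26×10⁻² m
α₁L₁ − α₂L₂ = 1.84×10⁻⁵×1.4317 − 52×10⁻⁸×1.4443 = 2.5592244×10⁻⁵ m/K
ΔT = 1.26×10⁻² / 2.5592244×10⁻⁵ = 492.337 K
T = 11.3 + 492.337 = 503.637 °C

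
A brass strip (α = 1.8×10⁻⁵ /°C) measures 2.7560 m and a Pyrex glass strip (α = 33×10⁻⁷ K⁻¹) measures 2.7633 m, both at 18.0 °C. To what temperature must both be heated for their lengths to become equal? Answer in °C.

L₁(1 + α₁ΔT) = L₂(1 + α₂ΔT) ⇒ ΔT = (L₂ − L₁)/(α₁L₁ − α₂L₂)
L₂ − L₁ = 2.7633 − 2.7560 = 7.30×10⁻³ m
α₁L₁ − α₂L₂ = 1.8×10⁻⁵×2.7560 − 33×10⁻⁷×2.7633 = 4.048911×10⁻⁵ m/K
ΔT = 7.30×10⁻³ / 4.048911×10⁻⁵ = 180.295 K
T = 18.0 + 180.295 = 198.295 °C

T = 198.3 °C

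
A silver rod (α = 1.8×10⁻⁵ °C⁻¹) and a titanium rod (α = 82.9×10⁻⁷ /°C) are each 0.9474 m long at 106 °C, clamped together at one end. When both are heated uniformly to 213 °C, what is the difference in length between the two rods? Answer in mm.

0.984 mm

ΔT = 107 K
silver: ΔL = 1.8×10⁻⁵ × 0.9474 m × 107 = 1.8247×10⁻³ m = 1.8247 mm
titanium: ΔL = 82.9×10⁻⁷ × 0.9474 m × 107 = 8.4037×10⁻⁴ m = 0.84037 mm
difference = 1.8247 − 0.84037 = 0.98433 mm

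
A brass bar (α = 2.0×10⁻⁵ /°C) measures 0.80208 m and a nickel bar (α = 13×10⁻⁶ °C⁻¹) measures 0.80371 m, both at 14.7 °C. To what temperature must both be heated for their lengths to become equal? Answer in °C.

T = 306.1 °C

L₁(1 + α₁ΔT) = L₂(1 + α₂ΔT) ⇒ ΔT = (L₂ − L₁)/(α₁L₁ − α₂L₂)
L₂ − L₁ = 0.80371 − 0.80208 = 1.63×10⁻³ m
α₁L₁ − α₂L₂ = 2.0×10⁻⁵×0.80208 − 13×10⁻⁶×0.80371 = 5.59337×10⁻⁶ m/K
ΔT = 1.63×10⁻³ / 5.59337×10⁻⁶ = 291.416 K
T = 14.7 + 291.416 = 306.116 °C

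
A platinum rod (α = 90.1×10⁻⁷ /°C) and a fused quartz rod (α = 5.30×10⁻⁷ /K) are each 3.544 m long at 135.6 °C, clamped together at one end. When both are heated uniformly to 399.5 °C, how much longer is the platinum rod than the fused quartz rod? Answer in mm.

7.93 mm

ΔT = 263.9 K
platinum: ΔL = 90.1×10⁻⁷ × 3.544 m × 263.9 = 8.4267×10⁻³ m = 8.4267 mm
fused quartz: ΔL = 5.30×10⁻⁷ × 3.544 m × 263.9 = 4.9569×10⁻⁴ m = 0.49569 mm
difference = 8.4267 − 0.49569 = 7.93101 mm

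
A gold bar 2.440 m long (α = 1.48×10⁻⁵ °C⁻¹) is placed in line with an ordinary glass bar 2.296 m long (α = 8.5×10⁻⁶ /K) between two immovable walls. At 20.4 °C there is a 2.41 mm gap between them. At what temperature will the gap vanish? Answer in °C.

Gap closes when ΔL₁ + ΔL₂ = 2.41 mm = 2.41×10⁻³ m
(α₁L₁ + α₂L₂)ΔT = g
α₁L₁ + α₂L₂ = 1.48×10⁻⁵×2.440 + 8.5×10⁻⁶×2.296 = 5.5628×10⁻⁵ m/K
ΔT = 2.41×10⁻³ / 5.5628×10⁻⁵ = 43.324 K
T = 20.4 + 43.324 = 63.724 °C

T = 63.7 °C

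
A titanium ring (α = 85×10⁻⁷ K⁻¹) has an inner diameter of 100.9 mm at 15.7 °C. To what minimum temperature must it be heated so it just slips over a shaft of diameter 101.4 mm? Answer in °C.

T = 599 °C

Required Δd = 101.4 − 100.9 = 0.5 mm
Δd = αd₀ΔT ⇒ ΔT = Δd/(αd₀) = 0.5 / (85×10⁻⁷ × 100.9) = 582.99 K
T_min = 15.7 + 582.99 = 598.69 °C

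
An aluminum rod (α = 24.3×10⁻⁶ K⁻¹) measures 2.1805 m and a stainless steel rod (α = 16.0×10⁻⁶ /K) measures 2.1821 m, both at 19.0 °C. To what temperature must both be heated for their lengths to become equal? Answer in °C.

L₁(1 + α₁ΔT) = L₂(1 + α₂ΔT) ⇒ ΔT = (L₂ − L₁)/(α₁L₁ − α₂L₂)
L₂ − L₁ = 2.1821 − 2.1805 = 1.60×10⁻³ m
α₁L₁ − α₂L₂ = 24.3×10⁻⁶×2.1805 − 16.0×10⁻⁶×2.1821 = 1.807255×10⁻⁵ m/K
ΔT = 1.60×10⁻³ / 1.807255×10⁻⁵ = 88.532 K
T = 19.0 + 88.532 = 107.532 °C

T = 107.5 °C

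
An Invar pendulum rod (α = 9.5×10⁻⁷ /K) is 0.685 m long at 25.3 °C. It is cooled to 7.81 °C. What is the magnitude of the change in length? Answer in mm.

|ΔT| = |7.81 − 25.3| = 17.49 K
ΔL = αL₀ΔT = (9.5×10⁻⁷)(0.685)(17.49) = 1.14×10⁻⁵ m

ΔL = 0.0114 mm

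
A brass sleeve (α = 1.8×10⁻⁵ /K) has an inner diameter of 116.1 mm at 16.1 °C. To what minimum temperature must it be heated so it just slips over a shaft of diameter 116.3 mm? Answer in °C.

T = 112 °C

Required Δd = 116.3 − 116.1 = 0.2 mm
Δd = αd₀ΔT ⇒ ΔT = Δd/(αd₀) = 0.2 / (1.8×10⁻⁵ × 116.1) = 95.70 K
T_min = 16.1 + 95.70 = 111.80 °C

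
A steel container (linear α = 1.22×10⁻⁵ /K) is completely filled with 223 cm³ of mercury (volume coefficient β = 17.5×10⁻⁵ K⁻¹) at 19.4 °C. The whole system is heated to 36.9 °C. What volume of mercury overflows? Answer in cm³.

0.540 cm³

The container also expands: β_container ≈ 3α = 3.66×10⁻⁵ /K
Net overflow = V₀(β_liq − 3α_cont)ΔT
β − 3α = 1.75×10⁻⁴ − 3.66×10⁻⁵ = 1.384×10⁻⁴ /K; ΔT = 17.5 K
ΔV = 223 × 1.384×10⁻⁴ × 17.5 = 0.540 cm³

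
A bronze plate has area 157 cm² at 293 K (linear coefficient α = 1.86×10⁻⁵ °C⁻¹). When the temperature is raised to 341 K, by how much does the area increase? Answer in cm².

Area coefficient ≈ 2α; |ΔT| = 48 K
ΔA = 2αA₀ΔT = 2(1.86×10⁻⁵)(157)(48) = 0.280 cm²

ΔA = 0.280 cm²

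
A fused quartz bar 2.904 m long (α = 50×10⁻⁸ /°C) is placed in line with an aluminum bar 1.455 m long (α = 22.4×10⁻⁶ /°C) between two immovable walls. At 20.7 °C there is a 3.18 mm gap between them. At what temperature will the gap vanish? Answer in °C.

α₁L₁ = 1.452×10⁻⁶ m/K, α₂L₂ = 3.2592×10⁻⁵ m/K → total 3.4044×10⁻⁵ m/K
ΔT = g/(α₁L₁+α₂L₂) = 3.18×10⁻³ / 3.4044×10⁻⁵ = 93.41 K
T = 20.7 + 93.41 = 114.11 °C

T = 114 °C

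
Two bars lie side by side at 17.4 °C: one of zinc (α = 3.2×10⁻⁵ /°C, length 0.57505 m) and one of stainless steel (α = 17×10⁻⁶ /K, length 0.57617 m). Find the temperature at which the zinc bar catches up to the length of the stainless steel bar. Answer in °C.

Equal length when α₁L₁ΔT − α₂L₂ΔT = L₂ − L₁ = 1.12×10⁻³ m
α₁L₁ = 1.84016×10⁻⁵, α₂L₂ = 9.79489×10⁻⁶ → Δ(αL) = 8.60671×10⁻⁶ m/K
ΔT = 1.12×10⁻³ / 8.60671×10⁻⁶ = 130.131 K, so T = 17.4 + 130.131 = 147.531 °C

T = 147.5 °C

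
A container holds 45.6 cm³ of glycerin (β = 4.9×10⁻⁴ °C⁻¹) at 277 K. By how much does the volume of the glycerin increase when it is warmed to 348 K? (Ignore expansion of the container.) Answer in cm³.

|ΔT| = |348 − 277| = 71 K
ΔV = βV₀ΔT = (4.9×10⁻⁴)(45.6)(71) = 1.59 cm³

ΔV = 1.59 cm³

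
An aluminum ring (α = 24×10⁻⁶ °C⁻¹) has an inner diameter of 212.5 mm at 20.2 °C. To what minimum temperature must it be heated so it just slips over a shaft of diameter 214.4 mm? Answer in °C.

Required Δd = 214.4 − 212.5 = 1.9 mm
Δd = αd₀ΔT ⇒ ΔT = Δd/(αd₀) = 1.9 / (24×10⁻⁶ × 212.5) = 372.55 K
T_min = 20.2 + 372.55 = 392.75 °C

T = 393 °C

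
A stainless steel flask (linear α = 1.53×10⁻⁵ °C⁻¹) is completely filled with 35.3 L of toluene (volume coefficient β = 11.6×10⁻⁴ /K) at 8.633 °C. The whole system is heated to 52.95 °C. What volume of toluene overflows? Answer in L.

1.74 L

The flask also expands: β_container ≈ 3α = 4.59×10⁻⁵ /K
Net overflow = V₀(β_liq − 3α_cont)ΔT
β − 3α = 1.16×10⁻³ − 4.59×10⁻⁵ = 1.1141×10⁻³ /K; ΔT = 44.317 K
ΔV = 35.3 × 1.1141×10⁻³ × 44.317 = 1.74 L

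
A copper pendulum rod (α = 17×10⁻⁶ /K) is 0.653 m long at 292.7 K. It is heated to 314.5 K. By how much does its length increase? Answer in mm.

|ΔT| = |314.5 − 292.7| = 21.8 K
ΔL = αL₀ΔT = (17×10⁻⁶)(0.653)(21.8) = 2.42×10⁻⁴ m

ΔL = 0.242 mm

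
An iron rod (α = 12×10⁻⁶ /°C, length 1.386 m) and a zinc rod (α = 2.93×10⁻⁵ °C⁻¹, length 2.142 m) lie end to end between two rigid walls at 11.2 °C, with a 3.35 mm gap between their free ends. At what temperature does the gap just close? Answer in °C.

α₁L₁ = 1.6632×10⁻⁵ m/K, α₂L₂ = 6.27606×10⁻⁵ m/K → total 7.93926×10⁻⁵ m/K
ΔT = g/(α₁L₁+α₂L₂) = 3.35×10⁻³ / 7.93926×10⁻⁵ = 42.195 K
T = 11.2 + 42.195 = 53.395 °C

T = 53.4 °C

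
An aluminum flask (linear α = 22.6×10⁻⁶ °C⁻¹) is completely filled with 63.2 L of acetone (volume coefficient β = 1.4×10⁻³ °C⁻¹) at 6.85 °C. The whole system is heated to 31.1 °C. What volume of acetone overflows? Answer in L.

The flask also expands: β_container ≈ 3α = 6.78×10⁻⁵ /K
Net overflow = V₀(β_liq − 3α_cont)ΔT
β − 3α = 1.40×10⁻³ − 6.78×10⁻⁵ = 1.3322×10⁻³ /K; ΔT = 24.25 K
ΔV = 63.2 × 1.3322×10⁻³ × 24.25 = 2.04 L

2.04 L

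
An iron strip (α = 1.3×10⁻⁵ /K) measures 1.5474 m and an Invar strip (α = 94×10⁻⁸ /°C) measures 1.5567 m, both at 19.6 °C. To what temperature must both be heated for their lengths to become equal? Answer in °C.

T = 518.2 °C

L₁(1 + α₁ΔT) = L₂(1 + α₂ΔT) ⇒ ΔT = (L₂ − L₁)/(α₁L₁ − α₂L₂)
L₂ − L₁ = 1.5567 − 1.5474 = 9.30×10⁻³ m
α₁L₁ − α₂L₂ = 1.3×10⁻⁵×1.5474 − 94×10⁻⁸×1.5567 = 1.8652902×10⁻⁵ m/K
ΔT = 9.30×10⁻³ / 1.8652902×10⁻⁵ = 498.582 K
T = 19.6 + 498.582 = 518.182 °C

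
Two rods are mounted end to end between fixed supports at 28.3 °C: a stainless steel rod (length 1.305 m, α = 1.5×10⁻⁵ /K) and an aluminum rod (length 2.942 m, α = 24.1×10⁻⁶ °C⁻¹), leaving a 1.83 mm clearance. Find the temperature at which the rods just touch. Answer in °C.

T = 48.5 °C

Gap closes when ΔL₁ + ΔL₂ = 1.83 mm = 1.83×10⁻³ m
(α₁L₁ + α₂L₂)ΔT = g
α₁L₁ + α₂L₂ = 1.5×10⁻⁵×1.305 + 24.1×10⁻⁶×2.942 = 9.04772×10⁻⁵ m/K
ΔT = 1.83×10⁻³ / 9.04772×10⁻⁵ = 20.226 K
T = 28.3 + 20.226 = 48.526 °C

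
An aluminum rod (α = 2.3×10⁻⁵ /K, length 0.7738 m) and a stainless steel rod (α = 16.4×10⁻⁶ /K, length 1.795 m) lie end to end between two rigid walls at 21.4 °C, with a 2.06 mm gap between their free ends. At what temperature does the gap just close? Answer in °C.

α₁L₁ = 1.77974×10⁻⁵ m/K, α₂L₂ = 2.9438×10⁻⁵ m/K → total 4.72354×10⁻⁵ m/K
ΔT = g/(α₁L₁+α₂L₂) = 2.06×10⁻³ / 4.72354×10⁻⁵ = 43.611 K
T = 21.4 + 43.611 = 65.011 °C

T = 65.0 °C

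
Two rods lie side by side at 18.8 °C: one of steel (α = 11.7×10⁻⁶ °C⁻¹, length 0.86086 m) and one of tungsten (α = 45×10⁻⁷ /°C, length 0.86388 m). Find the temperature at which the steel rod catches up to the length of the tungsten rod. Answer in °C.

T = 507.1 °C

Equal length when α₁L₁ΔT − α₂L₂ΔT = L₂ − L₁ = 3.02×10⁻³ m
α₁L₁ = 1.0072062×10⁻⁵, α₂L₂ = 3.88746×10⁻⁶ → Δ(αL) = 6.184602×10⁻⁶ m/K
ΔT = 3.02×10⁻³ / 6.184602×10⁻⁶ = 488.310 K, so T = 18.8 + 488.310 = 507.110 °C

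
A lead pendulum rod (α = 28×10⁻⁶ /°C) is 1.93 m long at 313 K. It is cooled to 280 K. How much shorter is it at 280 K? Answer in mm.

ΔL = 1.78 mm

|ΔT| = |280 − 313| = 33 K
ΔL = αL₀ΔT = (28×10⁻⁶)(1.93)(33) = 1.78×10⁻³ m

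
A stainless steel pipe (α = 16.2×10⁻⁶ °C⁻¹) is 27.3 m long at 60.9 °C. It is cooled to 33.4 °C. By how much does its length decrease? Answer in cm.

|ΔT| = |33.4 − 60.9| = 27.5 K
ΔL = αL₀ΔT = (16.2×10⁻⁶)(27.3)(27.5) = 1.22×10⁻² m

ΔL = 1.22 cm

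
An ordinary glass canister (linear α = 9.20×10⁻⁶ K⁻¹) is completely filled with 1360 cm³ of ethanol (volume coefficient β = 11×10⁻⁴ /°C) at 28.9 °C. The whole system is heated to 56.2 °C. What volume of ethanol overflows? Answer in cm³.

The canister also expands: β_container ≈ 3α = 2.76×10⁻⁵ /K
Net overflow = V₀(β_liq − 3α_cont)ΔT
β − 3α = 1.10×10⁻³ − 2.76×10⁻⁵ = 1.0724×10⁻³ /K; ΔT = 27.3 K
ΔV = 1360 × 1.0724×10⁻³ × 27.3 = 39.8 cm³

39.8 cm³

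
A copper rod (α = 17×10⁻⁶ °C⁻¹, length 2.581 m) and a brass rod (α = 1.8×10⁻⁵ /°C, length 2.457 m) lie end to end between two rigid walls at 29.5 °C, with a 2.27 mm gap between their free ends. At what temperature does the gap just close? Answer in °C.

Gap closes when ΔL₁ + ΔL₂ = 2.27 mm = 2.27×10⁻³ m
(α₁L₁ + α₂L₂)ΔT = g
α₁L₁ + α₂L₂ = 17×10⁻⁶×2.581 + 1.8×10⁻⁵×2.457 = 8.8103×10⁻⁵ m/K
ΔT = 2.27×10⁻³ / 8.8103×10⁻⁵ = 25.765 K
T = 29.5 + 25.765 = 55.265 °C

T = 55.3 °C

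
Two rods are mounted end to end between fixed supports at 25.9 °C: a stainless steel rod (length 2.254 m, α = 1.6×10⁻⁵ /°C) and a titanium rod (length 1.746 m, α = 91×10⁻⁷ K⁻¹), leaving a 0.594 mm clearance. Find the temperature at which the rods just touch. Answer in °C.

T = 37.3 °C

α₁L₁ = 3.6064×10⁻⁵ m/K, α₂L₂ = 1.58886×10⁻⁵ m/K → total 5.19526×10⁻⁵ m/K
ΔT = g/(α₁L₁+α₂L₂) = 5.94×10⁻⁴ / 5.19526×10⁻⁵ = 11.433 K
T = 25.9 + 11.433 = 37.333 °C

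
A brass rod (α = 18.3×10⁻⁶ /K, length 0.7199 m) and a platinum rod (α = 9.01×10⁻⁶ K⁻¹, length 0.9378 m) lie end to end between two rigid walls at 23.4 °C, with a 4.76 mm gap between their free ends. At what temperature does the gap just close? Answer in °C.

α₁L₁ = 1.317417×10⁻⁵ m/K, α₂L₂ = 8.449578×10⁻⁶ m/K → total 2.1623748×10⁻⁵ m/K
ΔT = g/(α₁L₁+α₂L₂) = 4.76×10⁻³ / 2.1623748×10⁻⁵ = 220.13 K
T = 23.4 + 220.13 = 243.53 °C

T = 244 °C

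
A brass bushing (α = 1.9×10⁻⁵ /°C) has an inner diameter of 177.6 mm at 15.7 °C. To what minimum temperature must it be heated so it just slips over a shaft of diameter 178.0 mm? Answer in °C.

T = 134 °C

Required Δd = 178.0 − 177.6 = 0.4 mm
Δd = αd₀ΔT ⇒ ΔT = Δd/(αd₀) = 0.4 / (1.9×10⁻⁵ × 177.6) = 118.54 K
T_min = 15.7 + 118.54 = 134.24 °C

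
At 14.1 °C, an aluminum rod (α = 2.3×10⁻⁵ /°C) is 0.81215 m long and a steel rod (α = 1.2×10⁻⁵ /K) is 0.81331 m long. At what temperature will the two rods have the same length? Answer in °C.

Equal length when α₁L₁ΔT − α₂L₂ΔT = L₂ − L₁ = 1.16×10⁻³ m
α₁L₁ = 1.867945×10⁻⁵, α₂L₂ = 9.75972×10⁻⁶ → Δ(αL) = 8.91973×10⁻⁶ m/K
ΔT = 1.16×10⁻³ / 8.91973×10⁻⁶ = 130.049 K, so T = 14.1 + 130.049 = 144.149 °C

T = 144.1 °C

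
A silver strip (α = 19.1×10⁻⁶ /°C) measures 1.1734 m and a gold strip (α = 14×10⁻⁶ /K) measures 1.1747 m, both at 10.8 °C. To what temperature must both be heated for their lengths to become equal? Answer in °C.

T = 228.7 °C

L₁(1 + α₁ΔT) = L₂(1 + α₂ΔT) ⇒ ΔT = (L₂ − L₁)/(α₁L₁ − α₂L₂)
L₂ − L₁ = 1.1747 − 1.1734 = 1.30×10⁻³ m
α₁L₁ − α₂L₂ = 19.1×10⁻⁶×1.1734 − 14×10⁻⁶×1.1747 = 5.96614×10⁻⁶ m/K
ΔT = 1.30×10⁻³ / 5.96614×10⁻⁶ = 217.896 K
T = 10.8 + 217.896 = 228.696 °C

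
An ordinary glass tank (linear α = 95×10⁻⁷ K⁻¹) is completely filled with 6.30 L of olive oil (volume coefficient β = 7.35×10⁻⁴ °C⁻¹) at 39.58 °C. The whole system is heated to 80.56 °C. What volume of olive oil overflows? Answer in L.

The tank also expands: β_container ≈ 3α = 2.85×10⁻⁵ /K
Net overflow = V₀(β_liq − 3α_cont)ΔT
β − 3α = 7.35×10⁻⁴ − 2.85×10⁻⁵ = 7.065×10⁻⁴ /K; ΔT = 40.98 K
ΔV = 6.30 × 7.065×10⁻⁴ × 40.98 = 0.182 L

0.182 L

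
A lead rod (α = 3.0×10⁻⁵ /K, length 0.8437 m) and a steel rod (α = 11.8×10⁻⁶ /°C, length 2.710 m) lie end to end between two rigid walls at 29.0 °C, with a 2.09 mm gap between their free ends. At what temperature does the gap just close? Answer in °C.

Gap closes when ΔL₁ + ΔL₂ = 2.09 mm = 2.09×10⁻³ m
(α₁L₁ + α₂L₂)ΔT = g
α₁L₁ + α₂L₂ = 3.0×10⁻⁵×0.8437 + 11.8×10⁻⁶×2.710 = 5.7289×10⁻⁵ m/K
ΔT = 2.09×10⁻³ / 5.7289×10⁻⁵ = 36.482 K
T = 29.0 + 36.482 = 65.482 °C

T = 65.5 °C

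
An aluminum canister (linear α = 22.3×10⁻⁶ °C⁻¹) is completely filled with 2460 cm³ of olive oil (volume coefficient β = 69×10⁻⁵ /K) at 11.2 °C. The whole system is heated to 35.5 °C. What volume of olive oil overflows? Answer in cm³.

37.2 cm³

The canister also expands: β_container ≈ 3α = 6.69×10⁻⁵ /K
Net overflow = V₀(β_liq − 3α_cont)ΔT
β − 3α = 6.90×10⁻⁴ − 6.69×10⁻⁵ = 6.231×10⁻⁴ /K; ΔT = 24.3 K
ΔV = 2460 × 6.231×10⁻⁴ × 24.3 = 37.2 cm³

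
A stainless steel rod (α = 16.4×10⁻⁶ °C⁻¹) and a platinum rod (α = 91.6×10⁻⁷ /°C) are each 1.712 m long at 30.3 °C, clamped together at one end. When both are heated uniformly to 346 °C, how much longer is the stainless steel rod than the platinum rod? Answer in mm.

ΔT = 315.7 K
stainless steel: ΔL = 16.4×10⁻⁶ × 1.712 m × 315.7 = 8.8638×10⁻³ m = 8.8638 mm
platinum: ΔL = 91.6×10⁻⁷ × 1.712 m × 315.7 = 4.9508×10⁻³ m = 4.9508 mm
difference = 8.8638 − 4.9508 = 3.9130 mm

3.91 mm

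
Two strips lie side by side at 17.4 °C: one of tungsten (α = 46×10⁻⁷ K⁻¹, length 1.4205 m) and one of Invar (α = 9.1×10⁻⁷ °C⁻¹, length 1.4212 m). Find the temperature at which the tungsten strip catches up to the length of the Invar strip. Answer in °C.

T = 151.0 °C

Equal length when α₁L₁ΔT − α₂L₂ΔT = L₂ − L₁ = 7.00×10⁻⁴ m
α₁L₁ = 6.5343×10⁻⁶, α₂L₂ = 1.293292×10⁻⁶ → Δ(αL) = 5.241008×10⁻⁶ m/K
ΔT = 7.00×10⁻⁴ / 5.241008×10⁻⁶ = 133.562 K, so T = 17.4 + 133.562 = 150.962 °C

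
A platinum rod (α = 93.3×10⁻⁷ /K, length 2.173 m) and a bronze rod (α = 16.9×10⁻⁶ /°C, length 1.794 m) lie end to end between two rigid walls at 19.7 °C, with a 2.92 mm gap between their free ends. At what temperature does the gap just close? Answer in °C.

α₁L₁ = 2.027409×10⁻⁵ m/K, α₂L₂ = 3.03186×10⁻⁵ m/K → total 5.059269×10⁻⁵ m/K
ΔT = g/(α₁L₁+α₂L₂) = 2.92×10⁻³ / 5.059269×10⁻⁵ = 57.716 K
T = 19.7 + 57.716 = 77.416 °C

T = 77.4 °C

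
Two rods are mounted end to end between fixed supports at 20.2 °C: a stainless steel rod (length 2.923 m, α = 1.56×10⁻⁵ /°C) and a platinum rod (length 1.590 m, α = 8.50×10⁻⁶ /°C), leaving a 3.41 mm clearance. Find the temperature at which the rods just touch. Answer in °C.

Gap closes when ΔL₁ + ΔL₂ = 3.41 mm = 3.41×10⁻³ m
(α₁L₁ + α₂L₂)ΔT = g
α₁L₁ + α₂L₂ = 1.56×10⁻⁵×2.923 + 8.50×10⁻⁶×1.590 = 5.91138×10⁻⁵ m/K
ΔT = 3.41×10⁻³ / 5.91138×10⁻⁵ = 57.685 K
T = 20.2 + 57.685 = 77.885 °C

T = 77.9 °C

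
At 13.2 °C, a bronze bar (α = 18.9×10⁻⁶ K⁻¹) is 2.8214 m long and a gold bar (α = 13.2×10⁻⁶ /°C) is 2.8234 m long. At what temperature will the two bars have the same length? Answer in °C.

T = 137.8 °C

L₁(1 + α₁ΔT) = L₂(1 + α₂ΔT) ⇒ ΔT = (L₂ − L₁)/(α₁L₁ − α₂L₂)
L₂ − L₁ = 2.8234 − 2.8214 = 2.00×10⁻³ m
α₁L₁ − α₂L₂ = 18.9×10⁻⁶×2.8214 − 13.2×10⁻⁶×2.8234 = 1.605558×10⁻⁵ m/K
ΔT = 2.00×10⁻³ / 1.605558×10⁻⁵ = 124.567 K
T = 13.2 + 124.567 = 137.767 °C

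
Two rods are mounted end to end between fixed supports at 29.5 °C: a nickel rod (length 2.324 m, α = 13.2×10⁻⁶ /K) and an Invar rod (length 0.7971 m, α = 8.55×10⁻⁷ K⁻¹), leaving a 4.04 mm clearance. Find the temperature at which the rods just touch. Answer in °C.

T = 158 °C

Gap closes when ΔL₁ + ΔL₂ = 4.04 mm = 4.04×10⁻³ m
(α₁L₁ + α₂L₂)ΔT = g
α₁L₁ + α₂L₂ = 13.2×10⁻⁶×2.324 + 8.55×10⁻⁷×0.7971 = 3.13583205×10⁻⁵ m/K
ΔT = 4.04×10⁻³ / 3.13583205×10⁻⁵ = 128.83 K
T = 29.5 + 128.83 = 158.33 °C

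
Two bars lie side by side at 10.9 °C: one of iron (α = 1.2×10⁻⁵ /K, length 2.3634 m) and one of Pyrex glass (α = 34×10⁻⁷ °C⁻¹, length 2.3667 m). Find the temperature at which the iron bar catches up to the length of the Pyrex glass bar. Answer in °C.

T = 173.3 °C

Equal length when α₁L₁ΔT − α₂L₂ΔT = L₂ − L₁ = 3.30×10⁻³ m
α₁L₁ = 2.83608×10⁻⁵, α₂L₂ = 8.04678×10⁻⁶ → Δ(αL) = 2.031402×10⁻⁵ m/K
ΔT = 3.30×10⁻³ / 2.031402×10⁻⁵ = 162.449 K, so T = 10.9 + 162.449 = 173.349 °C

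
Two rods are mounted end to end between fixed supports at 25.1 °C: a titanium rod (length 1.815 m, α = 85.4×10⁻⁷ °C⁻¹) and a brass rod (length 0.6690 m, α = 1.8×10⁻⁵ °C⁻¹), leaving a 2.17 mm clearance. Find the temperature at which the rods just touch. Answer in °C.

Gap closes when ΔL₁ + ΔL₂ = 2.17 mm = 2.17×10⁻³ m
(α₁L₁ + α₂L₂)ΔT = g
α₁L₁ + α₂L₂ = 85.4×10⁻⁷×1.815 + 1.8×10⁻⁵×0.6690 = 2.75421×10⁻⁵ m/K
ΔT = 2.17×10⁻³ / 2.75421×10⁻⁵ = 78.79 K
T = 25.1 + 78.79 = 103.89 °C

T = 104 °C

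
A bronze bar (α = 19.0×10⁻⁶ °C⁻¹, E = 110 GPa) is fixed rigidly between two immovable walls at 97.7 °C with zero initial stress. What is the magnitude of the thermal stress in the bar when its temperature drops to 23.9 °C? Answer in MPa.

σ = 154 MPa

Fully constrained: the free strain ε = αΔT is blocked, so σ = Eε = EαΔT.
|ΔT| = 73.8 K
σ = 110×10⁹ × 19.0×10⁻⁶ × 73.8 = 1.54×10⁸ Pa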